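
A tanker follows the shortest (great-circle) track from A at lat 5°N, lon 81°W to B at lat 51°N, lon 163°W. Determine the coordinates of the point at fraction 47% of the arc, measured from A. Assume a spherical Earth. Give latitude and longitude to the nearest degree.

Write both endpoints as unit vectors p₁, p₂ with components (cos φ cos λ, cos φ sin λ, sin φ).
The central angle between the endpoints is δ = arccos(p₁·p₂) ≈ 1.415 rad (81.1°).
Interpolate at f = 0.47 with slerp weights a = sin((1−f)δ)/sin δ ≈ 0.690, b = sin(fδ)/sin δ ≈ 0.625.
p = a·p₁ + b·p₂ ≈ (-0.268, -0.794, 0.546); φ = arcsin(p_z) ≈ 33.07°, λ = atan2(p_y, p_x) ≈ -108.68°.

≈ lat 33°N, lon 109°W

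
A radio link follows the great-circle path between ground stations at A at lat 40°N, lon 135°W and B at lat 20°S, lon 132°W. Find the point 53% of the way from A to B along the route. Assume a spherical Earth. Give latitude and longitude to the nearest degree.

Write both endpoints as unit vectors p₁, p₂ with components (cos φ cos λ, cos φ sin λ, sin φ).
The central angle between the endpoints is δ = arccos(p₁·p₂) ≈ 1.048 rad (60.1°).
Interpolate at f = 0.53 with slerp weights a = sin((1−f)δ)/sin δ ≈ 0.546, b = sin(fδ)/sin δ ≈ 0.609.
p = a·p₁ + b·p₂ ≈ (-0.678, -0.721, 0.143); φ = arcsin(p_z) ≈ 8.20°, λ = atan2(p_y, p_x) ≈ -133.27°.

≈ lat 8°N, lon 133°W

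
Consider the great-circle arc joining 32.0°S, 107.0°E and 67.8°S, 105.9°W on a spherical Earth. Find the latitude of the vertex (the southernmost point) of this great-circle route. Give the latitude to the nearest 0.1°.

The great circle lies in the plane with unit normal n̂ = (p₁ × p₂)/|p₁ × p₂|.
Here n̂_z ≈ +0.178; the vertex latitude is φ_max = arccos|n̂_z| ≈ 79.7°.
Check via Clairaut: cos φ_max = |cos φ₁| · sin C = cos(32.0°)·sin(167.9°) ≈ 0.178, again giving ≈ 79.7°.

≈ 79.7°S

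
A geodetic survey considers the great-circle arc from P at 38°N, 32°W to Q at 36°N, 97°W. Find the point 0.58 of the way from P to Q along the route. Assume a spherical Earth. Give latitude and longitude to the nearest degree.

≈ 41°N, 70°W

Write both endpoints as unit vectors p₁, p₂ with components (cos φ cos λ, cos φ sin λ, sin φ).
The central angle between the endpoints is δ = arccos(p₁·p₂) ≈ 0.888 rad (50.9°).
Interpolate at f = 0.58 with slerp weights a = sin((1−f)δ)/sin δ ≈ 0.470, b = sin(fδ)/sin δ ≈ 0.635.
p = a·p₁ + b·p₂ ≈ (0.251, -0.706, 0.662); φ = arcsin(p_z) ≈ 41.47°, λ = atan2(p_y, p_x) ≈ -70.41°.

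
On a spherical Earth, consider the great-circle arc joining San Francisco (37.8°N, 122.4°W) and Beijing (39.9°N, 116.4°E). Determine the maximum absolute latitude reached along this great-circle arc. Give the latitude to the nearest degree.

The great circle lies in the plane with unit normal n̂ = (p₁ × p₂)/|p₁ × p₂|.
Here n̂_z ≈ -0.520; the vertex latitude is φ_max = arccos|n̂_z| ≈ 58.7°.
Check via Clairaut: cos φ_max = |cos φ₁| · sin C = cos(37.8°)·sin(41.2°) ≈ 0.520, again giving ≈ 58.7°.

≈ 59°N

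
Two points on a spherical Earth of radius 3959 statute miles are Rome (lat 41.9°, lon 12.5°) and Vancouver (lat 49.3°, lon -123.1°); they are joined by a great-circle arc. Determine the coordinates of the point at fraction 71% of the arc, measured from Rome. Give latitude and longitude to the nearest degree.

The haversine formula gives a central angle δ ≈ 1.411 rad (80.8°) between the endpoints.
Interpolate at f = 0.71 with slerp weights a = sin((1−f)δ)/sin δ ≈ 0.403, b = sin(fδ)/sin δ ≈ 0.853.
p = a·p₁ + b·p₂ ≈ (-0.011, -0.401, 0.916); φ = arcsin(p_z) ≈ 66.34°, λ = atan2(p_y, p_x) ≈ -91.58°.

≈ lat 66°, lon -92°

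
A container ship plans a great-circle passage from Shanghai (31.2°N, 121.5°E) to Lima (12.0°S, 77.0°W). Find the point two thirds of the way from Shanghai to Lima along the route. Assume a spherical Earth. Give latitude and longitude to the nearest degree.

Convert each endpoint to a unit vector on the sphere (x = cos φ cos λ, y = cos φ sin λ, z = sin φ).
The central angle between the endpoints is δ = arccos(p₁·p₂) ≈ 2.693 rad (154.3°).
Interpolate at f = 2/3 with slerp weights a = sin((1−f)δ)/sin δ ≈ 1.804, b = sin(fδ)/sin δ ≈ 2.249.
p = a·p₁ + b·p₂ ≈ (-0.311, -0.828, 0.467); φ = arcsin(p_z) ≈ 27.83°, λ = atan2(p_y, p_x) ≈ -110.61°.

≈ 28°N, 111°W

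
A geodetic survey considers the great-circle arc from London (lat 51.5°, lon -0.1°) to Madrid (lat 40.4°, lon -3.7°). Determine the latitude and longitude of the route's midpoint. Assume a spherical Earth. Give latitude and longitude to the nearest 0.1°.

≈ lat 46.0°, lon -2.1°

From cos δ = sin φ₁ sin φ₂ + cos φ₁ cos φ₂ cos Δλ, the central angle is δ ≈ 0.199 rad (11.4°).
Interpolate at f = 1/2 with slerp weights a = sin((1−f)δ)/sin δ ≈ 0.502, b = sin(fδ)/sin δ ≈ 0.502.
p = a·p₁ + b·p₂ ≈ (0.695, -0.025, 0.719); φ = arcsin(p_z) ≈ 45.96°, λ = atan2(p_y, p_x) ≈ -2.08°.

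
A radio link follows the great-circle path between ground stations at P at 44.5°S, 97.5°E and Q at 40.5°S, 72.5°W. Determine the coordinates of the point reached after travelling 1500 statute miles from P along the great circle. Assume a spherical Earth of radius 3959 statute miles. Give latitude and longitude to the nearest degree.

Write both endpoints as unit vectors p₁, p₂ with components (cos φ cos λ, cos φ sin λ, sin φ).
The central angle between the endpoints is δ = arccos(p₁·p₂) ≈ 1.650 rad (94.5°). The total great-circle distance is δ·R ≈ 1.650 × 3959 ≈ 6532 mi, so the target fraction is f = 1500/6532 ≈ 0.230.
Interpolate at f ≈ 0.230 with slerp weights a = sin((1−f)δ)/sin δ ≈ 0.958, b = sin(fδ)/sin δ ≈ 0.371.
p = a·p₁ + b·p₂ ≈ (-0.004, 0.409, -0.913); φ = arcsin(p_z) ≈ -65.88°, λ = atan2(p_y, p_x) ≈ 90.61°.

≈ 66°S, 91°E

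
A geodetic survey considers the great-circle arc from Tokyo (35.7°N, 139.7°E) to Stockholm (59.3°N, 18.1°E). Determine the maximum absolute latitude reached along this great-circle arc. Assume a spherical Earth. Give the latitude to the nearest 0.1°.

The great circle lies in the plane with unit normal n̂ = (p₁ × p₂)/|p₁ × p₂|.
Here n̂_z ≈ -0.368; the vertex latitude is φ_max = arccos|n̂_z| ≈ 68.4°.

≈ 68.4°N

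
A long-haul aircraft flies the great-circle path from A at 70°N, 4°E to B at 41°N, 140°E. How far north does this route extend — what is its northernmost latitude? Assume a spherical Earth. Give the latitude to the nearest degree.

≈ 79°N

The great circle lies in the plane with unit normal n̂ = (p₁ × p₂)/|p₁ × p₂|.
Here n̂_z ≈ +0.199; the vertex latitude is φ_max = arccos|n̂_z| ≈ 78.5°.
Check via Clairaut: cos φ_max = |cos φ₁| · sin C = cos(70.0°)·sin(35.5°) ≈ 0.199, again giving ≈ 78.5°.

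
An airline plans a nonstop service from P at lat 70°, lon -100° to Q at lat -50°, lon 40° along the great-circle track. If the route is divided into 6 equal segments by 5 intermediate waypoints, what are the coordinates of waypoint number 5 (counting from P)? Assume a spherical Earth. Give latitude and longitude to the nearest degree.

Convert each endpoint to a unit vector on the sphere (x = cos φ cos λ, y = cos φ sin λ, z = sin φ).
The central angle between the endpoints is δ = arccos(p₁·p₂) ≈ 2.664 rad (152.7°).
Interpolate at f = 5/6 with slerp weights a = sin((1−f)δ)/sin δ ≈ 0.935, b = sin(fδ)/sin δ ≈ 1.734.
p = a·p₁ + b·p₂ ≈ (0.798, 0.401, -0.449); φ = arcsin(p_z) ≈ -26.70°, λ = atan2(p_y, p_x) ≈ 26.69°.

≈ lat -27°, lon 27°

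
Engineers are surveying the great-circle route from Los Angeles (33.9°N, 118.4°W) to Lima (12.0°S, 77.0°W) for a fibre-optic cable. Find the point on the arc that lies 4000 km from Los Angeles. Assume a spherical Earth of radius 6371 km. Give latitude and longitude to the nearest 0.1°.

The haversine formula gives a central angle δ ≈ 1.055 rad (60.5°) between the endpoints. The total great-circle distance is δ·R ≈ 1.055 × 6371 ≈ 6723 km, so the target fraction is f = 4000/6723 ≈ 0.595.
Interpolate at f ≈ 0.595 with slerp weights a = sin((1−f)δ)/sin δ ≈ 0.476, b = sin(fδ)/sin δ ≈ 0.675.
p = a·p₁ + b·p₂ ≈ (-0.040, -0.991, 0.125); φ = arcsin(p_z) ≈ 7.20°, λ = atan2(p_y, p_x) ≈ -92.28°.

≈ 7.2°N, 92.3°W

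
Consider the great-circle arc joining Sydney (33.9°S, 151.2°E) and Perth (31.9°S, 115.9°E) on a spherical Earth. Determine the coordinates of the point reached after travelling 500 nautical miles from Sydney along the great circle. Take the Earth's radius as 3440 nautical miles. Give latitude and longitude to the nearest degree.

≈ (34°S, 141°E)

Write both endpoints as unit vectors p₁, p₂ with components (cos φ cos λ, cos φ sin λ, sin φ).
The central angle between the endpoints is δ = arccos(p₁·p₂) ≈ 0.516 rad (29.6°). The total great-circle distance is δ·R ≈ 0.516 × 3440 ≈ 1775 nmi, so the target fraction is f = 500/1775 ≈ 0.282.
Interpolate at f ≈ 0.282 with slerp weights a = sin((1−f)δ)/sin δ ≈ 0.734, b = sin(fδ)/sin δ ≈ 0.294.
p = a·p₁ + b·p₂ ≈ (-0.643, 0.518, -0.565); φ = arcsin(p_z) ≈ -34.37°, λ = atan2(p_y, p_x) ≈ 141.15°.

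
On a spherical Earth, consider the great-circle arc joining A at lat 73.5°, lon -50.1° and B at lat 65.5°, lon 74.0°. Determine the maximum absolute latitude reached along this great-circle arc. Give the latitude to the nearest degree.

≈ 81°

The great circle lies in the plane with unit normal n̂ = (p₁ × p₂)/|p₁ × p₂|.
Here n̂_z ≈ +0.165; the vertex latitude is φ_max = arccos|n̂_z| ≈ 80.5°.
Check via Clairaut: cos φ_max = |cos φ₁| · sin C = cos(73.5°)·sin(35.5°) ≈ 0.165, again giving ≈ 80.5°.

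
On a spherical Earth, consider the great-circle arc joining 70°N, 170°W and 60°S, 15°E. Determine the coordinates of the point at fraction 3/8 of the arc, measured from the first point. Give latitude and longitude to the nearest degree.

Write both endpoints as unit vectors p₁, p₂ with components (cos φ cos λ, cos φ sin λ, sin φ).
The central angle between the endpoints is δ = arccos(p₁·p₂) ≈ 2.963 rad (169.8°).
Interpolate at f = 3/8 with slerp weights a = sin((1−f)δ)/sin δ ≈ 5.419, b = sin(fδ)/sin δ ≈ 5.055.
p = a·p₁ + b·p₂ ≈ (0.616, 0.332, 0.714); φ = arcsin(p_z) ≈ 45.55°, λ = atan2(p_y, p_x) ≈ 28.34°.

≈ 46°N, 28°E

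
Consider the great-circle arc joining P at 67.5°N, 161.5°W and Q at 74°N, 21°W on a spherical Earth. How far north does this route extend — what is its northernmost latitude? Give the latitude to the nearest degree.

≈ 83°N

The great circle lies in the plane with unit normal n̂ = (p₁ × p₂)/|p₁ × p₂|.
Here n̂_z ≈ +0.114; the vertex latitude is φ_max = arccos|n̂_z| ≈ 83.5°.
Check via Clairaut: cos φ_max = |cos φ₁| · sin C = cos(67.5°)·sin(17.3°) ≈ 0.114, again giving ≈ 83.5°.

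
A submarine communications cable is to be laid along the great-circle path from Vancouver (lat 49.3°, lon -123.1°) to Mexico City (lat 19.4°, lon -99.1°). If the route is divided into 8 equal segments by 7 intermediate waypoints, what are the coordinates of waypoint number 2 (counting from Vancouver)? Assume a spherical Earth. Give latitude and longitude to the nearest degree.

Write both endpoints as unit vectors p₁, p₂ with components (cos φ cos λ, cos φ sin λ, sin φ).
The central angle between the endpoints is δ = arccos(p₁·p₂) ≈ 0.620 rad (35.5°).
Interpolate at f = 2/8 with slerp weights a = sin((1−f)δ)/sin δ ≈ 0.772, b = sin(fδ)/sin δ ≈ 0.266.
p = a·p₁ + b·p₂ ≈ (-0.314, -0.669, 0.673); φ = arcsin(p_z) ≈ 42.33°, λ = atan2(p_y, p_x) ≈ -115.17°.

≈ lat 42°, lon -115°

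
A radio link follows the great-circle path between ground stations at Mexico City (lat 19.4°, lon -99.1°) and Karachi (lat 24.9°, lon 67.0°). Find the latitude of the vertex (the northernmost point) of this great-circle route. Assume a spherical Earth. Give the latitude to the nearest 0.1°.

≈ 73.5°

The great circle lies in the plane with unit normal n̂ = (p₁ × p₂)/|p₁ × p₂|.
Here n̂_z ≈ +0.284; the vertex latitude is φ_max = arccos|n̂_z| ≈ 73.5°.
Check via Clairaut: cos φ_max = |cos φ₁| · sin C = cos(19.4°)·sin(17.5°) ≈ 0.284, again giving ≈ 73.5°.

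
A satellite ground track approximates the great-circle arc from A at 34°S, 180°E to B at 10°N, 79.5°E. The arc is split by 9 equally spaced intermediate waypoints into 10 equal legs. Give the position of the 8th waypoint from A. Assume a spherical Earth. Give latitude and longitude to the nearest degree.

≈ 2°S, 97°E

Write both endpoints as unit vectors p₁, p₂ with components (cos φ cos λ, cos φ sin λ, sin φ).
The central angle between the endpoints is δ = arccos(p₁·p₂) ≈ 1.819 rad (104.2°).
Interpolate at f = 8/10 with slerp weights a = sin((1−f)δ)/sin δ ≈ 0.367, b = sin(fδ)/sin δ ≈ 1.025.
p = a·p₁ + b·p₂ ≈ (-0.120, 0.992, -0.027); φ = arcsin(p_z) ≈ -1.57°, λ = atan2(p_y, p_x) ≈ 96.92°.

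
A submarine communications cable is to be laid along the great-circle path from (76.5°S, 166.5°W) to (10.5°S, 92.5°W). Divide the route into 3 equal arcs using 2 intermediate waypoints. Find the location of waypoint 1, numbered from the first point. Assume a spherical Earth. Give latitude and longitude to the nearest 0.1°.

Write both endpoints as unit vectors p₁, p₂ with components (cos φ cos λ, cos φ sin λ, sin φ).
The central angle between the endpoints is δ = arccos(p₁·p₂) ≈ 1.328 rad (76.1°).
Interpolate at f = 1/3 with slerp weights a = sin((1−f)δ)/sin δ ≈ 0.798, b = sin(fδ)/sin δ ≈ 0.441.
p = a·p₁ + b·p₂ ≈ (-0.200, -0.477, -0.856); φ = arcsin(p_z) ≈ -58.86°, λ = atan2(p_y, p_x) ≈ -112.75°.

≈ (58.9°S, 112.7°W)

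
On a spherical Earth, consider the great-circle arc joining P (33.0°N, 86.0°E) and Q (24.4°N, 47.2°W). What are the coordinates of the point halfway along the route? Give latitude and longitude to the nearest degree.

Convert each endpoint to a unit vector on the sphere (x = cos φ cos λ, y = cos φ sin λ, z = sin φ).
The central angle between the endpoints is δ = arccos(p₁·p₂) ≈ 1.873 rad (107.3°).
Interpolate at f = 1/2 with slerp weights a = sin((1−f)δ)/sin δ ≈ 0.844, b = sin(fδ)/sin δ ≈ 0.844.
p = a·p₁ + b·p₂ ≈ (0.572, 0.142, 0.808); φ = arcsin(p_z) ≈ 53.92°, λ = atan2(p_y, p_x) ≈ 13.97°.

≈ (54°N, 14°E)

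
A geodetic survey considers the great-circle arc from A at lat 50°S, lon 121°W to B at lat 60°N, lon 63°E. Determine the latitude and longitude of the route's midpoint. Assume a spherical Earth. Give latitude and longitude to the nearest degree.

From cos δ = sin φ₁ sin φ₂ + cos φ₁ cos φ₂ cos Δλ, the central angle is δ ≈ 2.963 rad (169.7°).
Interpolate at f = 1/2 with slerp weights a = sin((1−f)δ)/sin δ ≈ 5.595, b = sin(fδ)/sin δ ≈ 5.595.
p = a·p₁ + b·p₂ ≈ (-0.582, -0.590, 0.559); φ = arcsin(p_z) ≈ 34.01°, λ = atan2(p_y, p_x) ≈ -134.61°.

≈ lat 34°N, lon 135°W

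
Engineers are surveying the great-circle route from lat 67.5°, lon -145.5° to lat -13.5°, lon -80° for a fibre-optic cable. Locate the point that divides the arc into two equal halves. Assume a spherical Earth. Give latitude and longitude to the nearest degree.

Convert each endpoint to a unit vector on the sphere (x = cos φ cos λ, y = cos φ sin λ, z = sin φ).
The central angle between the endpoints is δ = arccos(p₁·p₂) ≈ 1.632 rad (93.5°).
Interpolate at f = 1/2 with slerp weights a = sin((1−f)δ)/sin δ ≈ 0.730, b = sin(fδ)/sin δ ≈ 0.730.
p = a·p₁ + b·p₂ ≈ (-0.107, -0.857, 0.504); φ = arcsin(p_z) ≈ 30.26°, λ = atan2(p_y, p_x) ≈ -97.11°.

≈ lat 30°, lon -97°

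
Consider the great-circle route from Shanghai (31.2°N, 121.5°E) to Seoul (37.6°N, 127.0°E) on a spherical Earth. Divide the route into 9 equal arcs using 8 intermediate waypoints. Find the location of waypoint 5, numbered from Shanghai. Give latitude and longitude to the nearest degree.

≈ 35°N, 124°E

Convert each endpoint to a unit vector on the sphere (x = cos φ cos λ, y = cos φ sin λ, z = sin φ).
The central angle between the endpoints is δ = arccos(p₁·p₂) ≈ 0.137 rad (7.8°).
Interpolate at f = 5/9 with slerp weights a = sin((1−f)δ)/sin δ ≈ 0.446, b = sin(fδ)/sin δ ≈ 0.557.
p = a·p₁ + b·p₂ ≈ (-0.465, 0.677, 0.571); φ = arcsin(p_z) ≈ 34.79°, λ = atan2(p_y, p_x) ≈ 124.45°.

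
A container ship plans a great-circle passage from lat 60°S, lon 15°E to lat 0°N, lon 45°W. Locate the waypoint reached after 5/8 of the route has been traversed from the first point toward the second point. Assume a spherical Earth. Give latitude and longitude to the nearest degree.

≈ lat 25°S, lon 31°W

Write both endpoints as unit vectors p₁, p₂ with components (cos φ cos λ, cos φ sin λ, sin φ).
The central angle between the endpoints is δ = arccos(p₁·p₂) ≈ 1.318 rad (75.5°).
Interpolate at f = 5/8 with slerp weights a = sin((1−f)δ)/sin δ ≈ 0.490, b = sin(fδ)/sin δ ≈ 0.758.
p = a·p₁ + b·p₂ ≈ (0.772, -0.472, -0.424); φ = arcsin(p_z) ≈ -25.11°, λ = atan2(p_y, p_x) ≈ -31.45°.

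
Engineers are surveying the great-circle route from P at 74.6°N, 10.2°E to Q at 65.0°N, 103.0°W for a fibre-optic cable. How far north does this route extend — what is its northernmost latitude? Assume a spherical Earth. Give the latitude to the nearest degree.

The great circle lies in the plane with unit normal n̂ = (p₁ × p₂)/|p₁ × p₂|.
Here n̂_z ≈ -0.185; the vertex latitude is φ_max = arccos|n̂_z| ≈ 79.4°.
Check via Clairaut: cos φ_max = |cos φ₁| · sin C = cos(74.6°)·sin(44.1°) ≈ 0.185, again giving ≈ 79.4°.

≈ 79°N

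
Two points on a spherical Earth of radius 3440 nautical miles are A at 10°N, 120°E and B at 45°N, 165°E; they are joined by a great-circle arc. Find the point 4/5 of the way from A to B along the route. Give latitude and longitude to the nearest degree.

≈ 39°N, 153°E

The haversine formula gives a central angle δ ≈ 0.908 rad (52.0°) between the endpoints.
Interpolate at f = 4/5 with slerp weights a = sin((1−f)δ)/sin δ ≈ 0.229, b = sin(fδ)/sin δ ≈ 0.843.
p = a·p₁ + b·p₂ ≈ (-0.688, 0.350, 0.636); φ = arcsin(p_z) ≈ 39.46°, λ = atan2(p_y, p_x) ≈ 153.07°.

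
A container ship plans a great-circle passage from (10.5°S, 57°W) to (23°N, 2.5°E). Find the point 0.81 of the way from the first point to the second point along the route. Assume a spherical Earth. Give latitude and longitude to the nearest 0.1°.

Convert each endpoint to a unit vector on the sphere (x = cos φ cos λ, y = cos φ sin λ, z = sin φ).
The central angle between the endpoints is δ = arccos(p₁·p₂) ≈ 1.172 rad (67.2°).
Interpolate at f = 0.81 with slerp weights a = sin((1−f)δ)/sin δ ≈ 0.240, b = sin(fδ)/sin δ ≈ 0.882.
p = a·p₁ + b·p₂ ≈ (0.940, -0.162, 0.301); φ = arcsin(p_z) ≈ 17.52°, λ = atan2(p_y, p_x) ≈ -9.79°.

≈ (17.5°N, 9.8°W)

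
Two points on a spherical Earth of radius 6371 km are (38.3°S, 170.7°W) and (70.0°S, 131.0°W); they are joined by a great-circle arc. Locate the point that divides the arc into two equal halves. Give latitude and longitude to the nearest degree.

From cos δ = sin φ₁ sin φ₂ + cos φ₁ cos φ₂ cos Δλ, the central angle is δ ≈ 0.662 rad (37.9°).
Interpolate at f = 1/2 with slerp weights a = sin((1−f)δ)/sin δ ≈ 0.529, b = sin(fδ)/sin δ ≈ 0.529.
p = a·p₁ + b·p₂ ≈ (-0.528, -0.204, -0.824); φ = arcsin(p_z) ≈ -55.53°, λ = atan2(p_y, p_x) ≈ -158.92°.

≈ (56°S, 159°W)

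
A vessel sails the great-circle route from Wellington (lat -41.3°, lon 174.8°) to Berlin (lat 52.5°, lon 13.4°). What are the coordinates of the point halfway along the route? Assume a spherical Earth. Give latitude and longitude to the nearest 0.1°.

≈ lat 27.1°, lon 126.7°

Write both endpoints as unit vectors p₁, p₂ with components (cos φ cos λ, cos φ sin λ, sin φ).
The central angle between the endpoints is δ = arccos(p₁·p₂) ≈ 2.848 rad (163.2°).
Interpolate at f = 1/2 with slerp weights a = sin((1−f)δ)/sin δ ≈ 3.413, b = sin(fδ)/sin δ ≈ 3.413.
p = a·p₁ + b·p₂ ≈ (-0.532, 0.714, 0.455); φ = arcsin(p_z) ≈ 27.07°, λ = atan2(p_y, p_x) ≈ 126.71°.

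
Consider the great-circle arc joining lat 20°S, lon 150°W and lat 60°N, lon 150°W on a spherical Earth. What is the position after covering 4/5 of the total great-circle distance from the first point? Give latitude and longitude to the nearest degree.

≈ lat 44°N, lon 150°W

The haversine formula gives a central angle δ ≈ 1.396 rad (80.0°) between the endpoints.
Interpolate at f = 4/5 with slerp weights a = sin((1−f)δ)/sin δ ≈ 0.280, b = sin(fδ)/sin δ ≈ 0.913.
p = a·p₁ + b·p₂ ≈ (-0.623, -0.360, 0.695); φ = arcsin(p_z) ≈ 44.00°, λ = atan2(p_y, p_x) ≈ -150.00°.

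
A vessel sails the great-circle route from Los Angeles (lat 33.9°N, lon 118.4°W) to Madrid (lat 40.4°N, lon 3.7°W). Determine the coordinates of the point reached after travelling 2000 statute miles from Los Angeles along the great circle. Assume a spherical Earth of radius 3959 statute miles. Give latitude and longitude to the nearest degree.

≈ lat 51°N, lon 86°W

From cos δ = sin φ₁ sin φ₂ + cos φ₁ cos φ₂ cos Δλ, the central angle is δ ≈ 1.473 rad (84.4°). The total great-circle distance is δ·R ≈ 1.473 × 3959 ≈ 5833 mi, so the target fraction is f = 2000/5833 ≈ 0.343.
Interpolate at f ≈ 0.343 with slerp weights a = sin((1−f)δ)/sin δ ≈ 0.828, b = sin(fδ)/sin δ ≈ 0.486.
p = a·p₁ + b·p₂ ≈ (0.043, -0.628, 0.777); φ = arcsin(p_z) ≈ 50.97°, λ = atan2(p_y, p_x) ≈ -86.11°.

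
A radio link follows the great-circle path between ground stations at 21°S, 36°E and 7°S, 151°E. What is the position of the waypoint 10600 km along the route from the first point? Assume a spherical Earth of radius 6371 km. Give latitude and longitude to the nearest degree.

From cos δ = sin φ₁ sin φ₂ + cos φ₁ cos φ₂ cos Δλ, the central angle is δ ≈ 1.926 rad (110.4°). The total great-circle distance is δ·R ≈ 1.926 × 6371 ≈ 12272 km, so the target fraction is f = 10600/12272 ≈ 0.864.
Interpolate at f ≈ 0.864 with slerp weights a = sin((1−f)δ)/sin δ ≈ 0.277, b = sin(fδ)/sin δ ≈ 1.062.
p = a·p₁ + b·p₂ ≈ (-0.713, 0.663, -0.229); φ = arcsin(p_z) ≈ -13.21°, λ = atan2(p_y, p_x) ≈ 137.09°.

≈ 13°S, 137°E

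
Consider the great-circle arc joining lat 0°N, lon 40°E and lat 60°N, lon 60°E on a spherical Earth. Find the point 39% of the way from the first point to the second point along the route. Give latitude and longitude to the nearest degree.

≈ lat 24°N, lon 45°E

Write both endpoints as unit vectors p₁, p₂ with components (cos φ cos λ, cos φ sin λ, sin φ).
The central angle between the endpoints is δ = arccos(p₁·p₂) ≈ 1.082 rad (62.0°).
Interpolate at f = 0.39 with slerp weights a = sin((1−f)δ)/sin δ ≈ 0.694, b = sin(fδ)/sin δ ≈ 0.464.
p = a·p₁ + b·p₂ ≈ (0.648, 0.647, 0.402); φ = arcsin(p_z) ≈ 23.68°, λ = atan2(p_y, p_x) ≈ 44.97°.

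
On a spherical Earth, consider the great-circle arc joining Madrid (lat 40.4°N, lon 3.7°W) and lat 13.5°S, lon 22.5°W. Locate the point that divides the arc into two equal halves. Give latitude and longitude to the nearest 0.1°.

From cos δ = sin φ₁ sin φ₂ + cos φ₁ cos φ₂ cos Δλ, the central angle is δ ≈ 0.989 rad (56.7°).
Interpolate at f = 1/2 with slerp weights a = sin((1−f)δ)/sin δ ≈ 0.568, b = sin(fδ)/sin δ ≈ 0.568.
p = a·p₁ + b·p₂ ≈ (0.942, -0.239, 0.236); φ = arcsin(p_z) ≈ 13.62°, λ = atan2(p_y, p_x) ≈ -14.25°.

≈ lat 13.6°N, lon 14.3°W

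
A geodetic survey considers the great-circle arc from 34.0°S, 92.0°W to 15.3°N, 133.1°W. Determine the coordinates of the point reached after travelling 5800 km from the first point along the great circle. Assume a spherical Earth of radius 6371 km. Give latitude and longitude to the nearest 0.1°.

Convert each endpoint to a unit vector on the sphere (x = cos φ cos λ, y = cos φ sin λ, z = sin φ).
The central angle between the endpoints is δ = arccos(p₁·p₂) ≈ 1.098 rad (62.9°). The total great-circle distance is δ·R ≈ 1.098 × 6371 ≈ 6998 km, so the target fraction is f = 5800/6998 ≈ 0.829.
Interpolate at f ≈ 0.829 with slerp weights a = sin((1−f)δ)/sin δ ≈ 0.210, b = sin(fδ)/sin δ ≈ 0.887.
p = a·p₁ + b·p₂ ≈ (-0.591, -0.799, 0.117); φ = arcsin(p_z) ≈ 6.70°, λ = atan2(p_y, p_x) ≈ -126.49°.

≈ 6.7°N, 126.5°W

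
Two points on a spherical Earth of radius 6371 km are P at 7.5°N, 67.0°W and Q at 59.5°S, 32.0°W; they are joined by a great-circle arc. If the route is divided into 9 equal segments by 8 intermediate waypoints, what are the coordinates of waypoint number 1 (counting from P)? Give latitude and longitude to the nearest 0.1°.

Convert each endpoint to a unit vector on the sphere (x = cos φ cos λ, y = cos φ sin λ, z = sin φ).
The central angle between the endpoints is δ = arccos(p₁·p₂) ≈ 1.266 rad (72.6°).
Interpolate at f = 1/9 with slerp weights a = sin((1−f)δ)/sin δ ≈ 0.946, b = sin(fδ)/sin δ ≈ 0.147.
p = a·p₁ + b·p₂ ≈ (0.430, -0.903, -0.003); φ = arcsin(p_z) ≈ -0.18°, λ = atan2(p_y, p_x) ≈ -64.55°.

≈ 0.2°S, 64.5°W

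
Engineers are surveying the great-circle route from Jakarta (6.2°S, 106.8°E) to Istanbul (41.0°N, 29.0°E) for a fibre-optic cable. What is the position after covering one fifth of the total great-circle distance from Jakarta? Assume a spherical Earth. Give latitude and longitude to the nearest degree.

Convert each endpoint to a unit vector on the sphere (x = cos φ cos λ, y = cos φ sin λ, z = sin φ).
The central angle between the endpoints is δ = arccos(p₁·p₂) ≈ 1.483 rad (85.0°).
Interpolate at f = 1/5 with slerp weights a = sin((1−f)δ)/sin δ ≈ 0.931, b = sin(fδ)/sin δ ≈ 0.293.
p = a·p₁ + b·p₂ ≈ (-0.074, 0.993, 0.092); φ = arcsin(p_z) ≈ 5.28°, λ = atan2(p_y, p_x) ≈ 94.25°.

≈ (5°N, 94°E)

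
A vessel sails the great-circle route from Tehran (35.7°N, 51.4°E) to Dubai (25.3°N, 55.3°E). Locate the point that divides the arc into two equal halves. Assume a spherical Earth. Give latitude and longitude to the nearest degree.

From cos δ = sin φ₁ sin φ₂ + cos φ₁ cos φ₂ cos Δλ, the central angle is δ ≈ 0.191 rad (10.9°).
Interpolate at f = 1/2 with slerp weights a = sin((1−f)δ)/sin δ ≈ 0.502, b = sin(fδ)/sin δ ≈ 0.502.
p = a·p₁ + b·p₂ ≈ (0.513, 0.692, 0.508); φ = arcsin(p_z) ≈ 30.51°, λ = atan2(p_y, p_x) ≈ 53.45°.

≈ 31°N, 53°E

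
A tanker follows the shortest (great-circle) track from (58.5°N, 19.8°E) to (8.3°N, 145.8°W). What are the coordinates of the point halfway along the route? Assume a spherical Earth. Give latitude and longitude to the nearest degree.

Convert each endpoint to a unit vector on the sphere (x = cos φ cos λ, y = cos φ sin λ, z = sin φ).
The central angle between the endpoints is δ = arccos(p₁·p₂) ≈ 1.958 rad (112.2°).
Interpolate at f = 1/2 with slerp weights a = sin((1−f)δ)/sin δ ≈ 0.896, b = sin(fδ)/sin δ ≈ 0.896.
p = a·p₁ + b·p₂ ≈ (-0.293, -0.340, 0.894); φ = arcsin(p_z) ≈ 63.34°, λ = atan2(p_y, p_x) ≈ -130.76°.

≈ (63°N, 131°W)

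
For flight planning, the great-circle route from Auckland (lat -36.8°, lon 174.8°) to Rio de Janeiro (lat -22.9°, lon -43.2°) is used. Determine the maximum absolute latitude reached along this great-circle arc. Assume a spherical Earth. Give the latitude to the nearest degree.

≈ -61°

The great circle lies in the plane with unit normal n̂ = (p₁ × p₂)/|p₁ × p₂|.
Here n̂_z ≈ +0.484; the vertex latitude is φ_max = arccos|n̂_z| ≈ 61.0°.
Check via Clairaut: cos φ_max = |cos φ₁| · sin C = cos(36.8°)·sin(142.8°) ≈ 0.484, again giving ≈ 61.0°.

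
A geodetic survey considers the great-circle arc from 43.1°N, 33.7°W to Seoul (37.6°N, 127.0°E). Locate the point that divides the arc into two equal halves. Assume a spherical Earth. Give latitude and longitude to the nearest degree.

Write both endpoints as unit vectors p₁, p₂ with components (cos φ cos λ, cos φ sin λ, sin φ).
The central angle between the endpoints is δ = arccos(p₁·p₂) ≈ 1.700 rad (97.4°).
Interpolate at f = 1/2 with slerp weights a = sin((1−f)δ)/sin δ ≈ 0.758, b = sin(fδ)/sin δ ≈ 0.758.
p = a·p₁ + b·p₂ ≈ (0.099, 0.172, 0.980); φ = arcsin(p_z) ≈ 78.53°, λ = atan2(p_y, p_x) ≈ 60.15°.

≈ 79°N, 60°E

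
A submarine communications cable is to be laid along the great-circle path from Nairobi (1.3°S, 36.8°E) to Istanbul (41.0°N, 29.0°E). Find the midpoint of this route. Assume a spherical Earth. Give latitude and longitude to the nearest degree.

Write both endpoints as unit vectors p₁, p₂ with components (cos φ cos λ, cos φ sin λ, sin φ).
The central angle between the endpoints is δ = arccos(p₁·p₂) ≈ 0.749 rad (42.9°).
Interpolate at f = 1/2 with slerp weights a = sin((1−f)δ)/sin δ ≈ 0.537, b = sin(fδ)/sin δ ≈ 0.537.
p = a·p₁ + b·p₂ ≈ (0.785, 0.518, 0.340); φ = arcsin(p_z) ≈ 19.89°, λ = atan2(p_y, p_x) ≈ 33.45°.

≈ (20°N, 33°E)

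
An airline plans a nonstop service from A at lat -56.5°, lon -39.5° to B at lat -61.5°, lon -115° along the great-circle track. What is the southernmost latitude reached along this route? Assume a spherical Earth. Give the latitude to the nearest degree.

≈ -65°

The great circle lies in the plane with unit normal n̂ = (p₁ × p₂)/|p₁ × p₂|.
Here n̂_z ≈ -0.424; the vertex latitude is φ_max = arccos|n̂_z| ≈ 64.9°.
Check via Clairaut: cos φ_max = |cos φ₁| · sin C = cos(56.5°)·sin(129.8°) ≈ 0.424, again giving ≈ 64.9°.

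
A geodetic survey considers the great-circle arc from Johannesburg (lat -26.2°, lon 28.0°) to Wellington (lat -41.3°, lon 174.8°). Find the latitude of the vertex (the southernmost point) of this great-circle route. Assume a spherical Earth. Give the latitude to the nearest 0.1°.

The great circle lies in the plane with unit normal n̂ = (p₁ × p₂)/|p₁ × p₂|.
Here n̂_z ≈ +0.384; the vertex latitude is φ_max = arccos|n̂_z| ≈ 67.4°.
Check via Clairaut: cos φ_max = |cos φ₁| · sin C = cos(26.2°)·sin(154.7°) ≈ 0.384, again giving ≈ 67.4°.

≈ -67.4°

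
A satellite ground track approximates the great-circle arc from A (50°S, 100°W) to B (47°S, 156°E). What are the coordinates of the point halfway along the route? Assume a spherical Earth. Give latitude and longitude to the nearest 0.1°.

≈ (61.4°S, 154.2°W)

From cos δ = sin φ₁ sin φ₂ + cos φ₁ cos φ₂ cos Δλ, the central angle is δ ≈ 1.099 rad (63.0°).
Interpolate at f = 1/2 with slerp weights a = sin((1−f)δ)/sin δ ≈ 0.586, b = sin(fδ)/sin δ ≈ 0.586.
p = a·p₁ + b·p₂ ≈ (-0.431, -0.209, -0.878); φ = arcsin(p_z) ≈ -61.41°, λ = atan2(p_y, p_x) ≈ -154.17°.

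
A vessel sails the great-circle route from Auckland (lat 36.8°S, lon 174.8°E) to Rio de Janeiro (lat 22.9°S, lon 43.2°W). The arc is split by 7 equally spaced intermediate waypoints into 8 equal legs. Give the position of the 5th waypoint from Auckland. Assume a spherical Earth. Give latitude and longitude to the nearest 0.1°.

≈ lat 54.1°S, lon 79.6°W

Write both endpoints as unit vectors p₁, p₂ with components (cos φ cos λ, cos φ sin λ, sin φ).
The central angle between the endpoints is δ = arccos(p₁·p₂) ≈ 1.926 rad (110.4°).
Interpolate at f = 5/8 with slerp weights a = sin((1−f)δ)/sin δ ≈ 0.705, b = sin(fδ)/sin δ ≈ 0.996.
p = a·p₁ + b·p₂ ≈ (0.106, -0.577, -0.810); φ = arcsin(p_z) ≈ -54.09°, λ = atan2(p_y, p_x) ≈ -79.56°.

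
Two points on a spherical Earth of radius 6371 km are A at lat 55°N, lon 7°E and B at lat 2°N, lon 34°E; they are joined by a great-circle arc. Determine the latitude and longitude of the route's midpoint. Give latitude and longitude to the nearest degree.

≈ lat 29°N, lon 24°E

The haversine formula gives a central angle δ ≈ 1.001 rad (57.4°) between the endpoints.
Interpolate at f = 1/2 with slerp weights a = sin((1−f)δ)/sin δ ≈ 0.570, b = sin(fδ)/sin δ ≈ 0.570.
p = a·p₁ + b·p₂ ≈ (0.797, 0.358, 0.487); φ = arcsin(p_z) ≈ 29.13°, λ = atan2(p_y, p_x) ≈ 24.22°.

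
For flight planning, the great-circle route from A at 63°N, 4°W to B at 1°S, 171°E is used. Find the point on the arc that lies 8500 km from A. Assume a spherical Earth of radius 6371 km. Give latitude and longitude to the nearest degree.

≈ 40°N, 169°E

Write both endpoints as unit vectors p₁, p₂ with components (cos φ cos λ, cos φ sin λ, sin φ).
The central angle between the endpoints is δ = arccos(p₁·p₂) ≈ 2.058 rad (117.9°). The total great-circle distance is δ·R ≈ 2.058 × 6371 ≈ 13109 km, so the target fraction is f = 8500/13109 ≈ 0.648.
Interpolate at f ≈ 0.648 with slerp weights a = sin((1−f)δ)/sin δ ≈ 0.749, b = sin(fδ)/sin δ ≈ 1.100.
p = a·p₁ + b·p₂ ≈ (-0.747, 0.148, 0.648); φ = arcsin(p_z) ≈ 40.40°, λ = atan2(p_y, p_x) ≈ 168.77°.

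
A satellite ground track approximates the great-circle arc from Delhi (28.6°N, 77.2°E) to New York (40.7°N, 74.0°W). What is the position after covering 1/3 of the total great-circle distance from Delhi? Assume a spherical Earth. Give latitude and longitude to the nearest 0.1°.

Write both endpoints as unit vectors p₁, p₂ with components (cos φ cos λ, cos φ sin λ, sin φ).
The central angle between the endpoints is δ = arccos(p₁·p₂) ≈ 1.845 rad (105.7°).
Interpolate at f = 1/3 with slerp weights a = sin((1−f)δ)/sin δ ≈ 0.979, b = sin(fδ)/sin δ ≈ 0.600.
p = a·p₁ + b·p₂ ≈ (0.316, 0.401, 0.860); φ = arcsin(p_z) ≈ 59.28°, λ = atan2(p_y, p_x) ≈ 51.82°.

≈ 59.3°N, 51.8°E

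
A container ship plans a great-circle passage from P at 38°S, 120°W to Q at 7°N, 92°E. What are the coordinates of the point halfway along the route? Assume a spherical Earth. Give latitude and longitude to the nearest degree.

Write both endpoints as unit vectors p₁, p₂ with components (cos φ cos λ, cos φ sin λ, sin φ).
The central angle between the endpoints is δ = arccos(p₁·p₂) ≈ 2.401 rad (137.6°).
Interpolate at f = 1/2 with slerp weights a = sin((1−f)δ)/sin δ ≈ 1.382, b = sin(fδ)/sin δ ≈ 1.382.
p = a·p₁ + b·p₂ ≈ (-0.593, 0.428, -0.683); φ = arcsin(p_z) ≈ -43.04°, λ = atan2(p_y, p_x) ≈ 144.17°.

≈ 43°S, 144°E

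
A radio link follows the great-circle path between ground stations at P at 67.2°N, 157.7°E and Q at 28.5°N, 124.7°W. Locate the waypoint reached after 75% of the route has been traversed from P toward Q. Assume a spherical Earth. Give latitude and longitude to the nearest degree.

≈ 42°N, 133°W

The haversine formula gives a central angle δ ≈ 1.032 rad (59.1°) between the endpoints.
Interpolate at f = 0.75 with slerp weights a = sin((1−f)δ)/sin δ ≈ 0.297, b = sin(fδ)/sin δ ≈ 0.814.
p = a·p₁ + b·p₂ ≈ (-0.514, -0.545, 0.663); φ = arcsin(p_z) ≈ 41.50°, λ = atan2(p_y, p_x) ≈ -133.34°.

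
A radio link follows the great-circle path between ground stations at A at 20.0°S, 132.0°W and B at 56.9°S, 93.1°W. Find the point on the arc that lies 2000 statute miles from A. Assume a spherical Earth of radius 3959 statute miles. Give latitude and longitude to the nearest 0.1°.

≈ 44.5°S, 113.4°W

Convert each endpoint to a unit vector on the sphere (x = cos φ cos λ, y = cos φ sin λ, z = sin φ).
The central angle between the endpoints is δ = arccos(p₁·p₂) ≈ 0.815 rad (46.7°). The total great-circle distance is δ·R ≈ 0.815 × 3959 ≈ 3226 mi, so the target fraction is f = 2000/3226 ≈ 0.620.
Interpolate at f ≈ 0.620 with slerp weights a = sin((1−f)δ)/sin δ ≈ 0.419, b = sin(fδ)/sin δ ≈ 0.665.
p = a·p₁ + b·p₂ ≈ (-0.283, -0.655, -0.700); φ = arcsin(p_z) ≈ -44.46°, λ = atan2(p_y, p_x) ≈ -113.37°.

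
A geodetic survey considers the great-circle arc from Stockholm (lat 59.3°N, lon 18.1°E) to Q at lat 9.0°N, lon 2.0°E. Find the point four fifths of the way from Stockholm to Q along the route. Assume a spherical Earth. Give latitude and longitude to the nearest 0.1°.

≈ lat 19.2°N, lon 4.0°E

Write both endpoints as unit vectors p₁, p₂ with components (cos φ cos λ, cos φ sin λ, sin φ).
The central angle between the endpoints is δ = arccos(p₁·p₂) ≈ 0.903 rad (51.8°).
Interpolate at f = 4/5 with slerp weights a = sin((1−f)δ)/sin δ ≈ 0.229, b = sin(fδ)/sin δ ≈ 0.842.
p = a·p₁ + b·p₂ ≈ (0.942, 0.065, 0.328); φ = arcsin(p_z) ≈ 19.18°, λ = atan2(p_y, p_x) ≈ 3.97°.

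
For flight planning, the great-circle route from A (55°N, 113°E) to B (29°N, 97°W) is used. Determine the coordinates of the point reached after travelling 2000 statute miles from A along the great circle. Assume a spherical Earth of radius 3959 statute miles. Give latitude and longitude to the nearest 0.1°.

≈ (75.1°N, 168.5°E)

Write both endpoints as unit vectors p₁, p₂ with components (cos φ cos λ, cos φ sin λ, sin φ).
The central angle between the endpoints is δ = arccos(p₁·p₂) ≈ 1.608 rad (92.1°). The total great-circle distance is δ·R ≈ 1.608 × 3959 ≈ 6367 mi, so the target fraction is f = 2000/6367 ≈ 0.314.
Interpolate at f ≈ 0.314 with slerp weights a = sin((1−f)δ)/sin δ ≈ 0.893, b = sin(fδ)/sin δ ≈ 0.484.
p = a·p₁ + b·p₂ ≈ (-0.252, 0.051, 0.966); φ = arcsin(p_z) ≈ 75.11°, λ = atan2(p_y, p_x) ≈ 168.52°.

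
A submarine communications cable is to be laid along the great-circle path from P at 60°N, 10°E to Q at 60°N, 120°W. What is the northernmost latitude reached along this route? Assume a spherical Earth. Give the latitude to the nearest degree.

≈ 76°N

The great circle lies in the plane with unit normal n̂ = (p₁ × p₂)/|p₁ × p₂|.
Here n̂_z ≈ -0.237; the vertex latitude is φ_max = arccos|n̂_z| ≈ 76.3°.
Check via Clairaut: cos φ_max = |cos φ₁| · sin C = cos(60.0°)·sin(28.3°) ≈ 0.237, again giving ≈ 76.3°.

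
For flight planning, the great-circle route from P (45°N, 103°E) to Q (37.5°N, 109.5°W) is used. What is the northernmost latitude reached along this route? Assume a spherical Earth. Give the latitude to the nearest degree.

The great circle lies in the plane with unit normal n̂ = (p₁ × p₂)/|p₁ × p₂|.
Here n̂_z ≈ +0.302; the vertex latitude is φ_max = arccos|n̂_z| ≈ 72.4°.
Check via Clairaut: cos φ_max = |cos φ₁| · sin C = cos(45.0°)·sin(25.3°) ≈ 0.302, again giving ≈ 72.4°.

≈ 72°N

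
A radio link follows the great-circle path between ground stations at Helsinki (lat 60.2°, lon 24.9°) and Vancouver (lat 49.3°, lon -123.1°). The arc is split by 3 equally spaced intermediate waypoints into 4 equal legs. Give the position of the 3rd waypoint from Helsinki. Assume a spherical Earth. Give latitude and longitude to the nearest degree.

Write both endpoints as unit vectors p₁, p₂ with components (cos φ cos λ, cos φ sin λ, sin φ).
The central angle between the endpoints is δ = arccos(p₁·p₂) ≈ 1.178 rad (67.5°).
Interpolate at f = 3/4 with slerp weights a = sin((1−f)δ)/sin δ ≈ 0.314, b = sin(fδ)/sin δ ≈ 0.837.
p = a·p₁ + b·p₂ ≈ (-0.156, -0.391, 0.907); φ = arcsin(p_z) ≈ 65.08°, λ = atan2(p_y, p_x) ≈ -111.78°.

≈ lat 65°, lon -112°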